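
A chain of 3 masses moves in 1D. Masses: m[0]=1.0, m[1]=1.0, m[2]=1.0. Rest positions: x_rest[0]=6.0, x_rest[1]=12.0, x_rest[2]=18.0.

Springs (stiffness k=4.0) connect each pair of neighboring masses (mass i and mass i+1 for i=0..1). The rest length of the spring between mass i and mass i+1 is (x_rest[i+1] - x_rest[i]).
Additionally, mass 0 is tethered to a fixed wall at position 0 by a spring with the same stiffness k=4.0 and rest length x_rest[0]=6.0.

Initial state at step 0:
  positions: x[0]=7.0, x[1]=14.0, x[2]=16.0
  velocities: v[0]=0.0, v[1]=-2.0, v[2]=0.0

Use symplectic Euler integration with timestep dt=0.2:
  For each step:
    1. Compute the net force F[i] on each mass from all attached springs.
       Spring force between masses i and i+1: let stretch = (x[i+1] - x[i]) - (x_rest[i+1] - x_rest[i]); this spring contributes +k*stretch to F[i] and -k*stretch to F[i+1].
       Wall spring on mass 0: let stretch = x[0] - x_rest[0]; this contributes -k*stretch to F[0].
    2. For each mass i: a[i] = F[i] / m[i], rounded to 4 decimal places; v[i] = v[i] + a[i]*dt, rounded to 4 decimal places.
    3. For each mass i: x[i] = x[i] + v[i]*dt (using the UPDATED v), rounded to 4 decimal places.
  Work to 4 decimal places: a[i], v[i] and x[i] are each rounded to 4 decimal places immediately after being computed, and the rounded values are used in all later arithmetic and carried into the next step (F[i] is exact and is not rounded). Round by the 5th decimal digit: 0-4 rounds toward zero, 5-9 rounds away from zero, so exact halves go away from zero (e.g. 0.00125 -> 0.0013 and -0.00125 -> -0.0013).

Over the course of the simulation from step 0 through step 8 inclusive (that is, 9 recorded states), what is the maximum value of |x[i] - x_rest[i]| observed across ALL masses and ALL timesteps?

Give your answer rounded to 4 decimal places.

Step 0: x=[7.0000 14.0000 16.0000] v=[0.0000 -2.0000 0.0000]
Step 1: x=[7.0000 12.8000 16.6400] v=[0.0000 -6.0000 3.2000]
Step 2: x=[6.8080 11.2864 17.6256] v=[-0.9600 -7.5680 4.9280]
Step 3: x=[6.2433 10.0705 18.5569] v=[-2.8237 -6.0794 4.6566]
Step 4: x=[5.2920 9.6001 19.0904] v=[-4.7566 -2.3520 2.6675]
Step 5: x=[4.1833 9.9589 19.0655] v=[-5.5437 1.7938 -0.1247]
Step 6: x=[3.3293 10.8506 18.5435] v=[-4.2699 4.4586 -2.6100]
Step 7: x=[3.1460 11.7698 17.7506] v=[-0.9163 4.5959 -3.9643]
Step 8: x=[3.8392 12.2661 16.9608] v=[3.4659 2.4815 -3.9489]
Max displacement = 2.8540

Answer: 2.8540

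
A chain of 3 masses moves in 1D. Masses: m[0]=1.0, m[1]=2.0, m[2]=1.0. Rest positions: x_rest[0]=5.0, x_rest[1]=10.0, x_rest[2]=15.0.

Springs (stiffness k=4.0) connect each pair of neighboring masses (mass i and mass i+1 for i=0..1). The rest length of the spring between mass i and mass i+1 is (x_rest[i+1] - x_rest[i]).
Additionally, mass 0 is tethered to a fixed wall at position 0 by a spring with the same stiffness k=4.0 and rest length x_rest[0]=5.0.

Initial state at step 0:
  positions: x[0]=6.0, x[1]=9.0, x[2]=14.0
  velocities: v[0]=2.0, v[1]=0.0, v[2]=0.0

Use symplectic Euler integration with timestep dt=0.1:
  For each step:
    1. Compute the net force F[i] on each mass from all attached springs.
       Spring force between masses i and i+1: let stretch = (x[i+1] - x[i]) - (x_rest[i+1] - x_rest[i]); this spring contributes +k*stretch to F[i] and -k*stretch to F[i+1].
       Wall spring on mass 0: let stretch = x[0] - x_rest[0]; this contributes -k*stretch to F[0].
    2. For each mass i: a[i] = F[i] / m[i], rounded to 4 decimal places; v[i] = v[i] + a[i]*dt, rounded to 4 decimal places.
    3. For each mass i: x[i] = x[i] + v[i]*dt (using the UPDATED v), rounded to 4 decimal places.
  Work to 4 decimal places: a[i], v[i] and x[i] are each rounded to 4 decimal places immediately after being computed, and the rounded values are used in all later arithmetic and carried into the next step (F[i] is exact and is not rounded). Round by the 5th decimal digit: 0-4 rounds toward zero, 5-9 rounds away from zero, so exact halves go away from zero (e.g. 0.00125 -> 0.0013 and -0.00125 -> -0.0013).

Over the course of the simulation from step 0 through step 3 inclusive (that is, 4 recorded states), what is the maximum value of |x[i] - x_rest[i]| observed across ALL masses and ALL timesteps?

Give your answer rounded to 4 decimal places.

Answer: 1.0800

Derivation:
Step 0: x=[6.0000 9.0000 14.0000] v=[2.0000 0.0000 0.0000]
Step 1: x=[6.0800 9.0400 14.0000] v=[0.8000 0.4000 0.0000]
Step 2: x=[6.0352 9.1200 14.0016] v=[-0.4480 0.8000 0.0160]
Step 3: x=[5.8724 9.2359 14.0079] v=[-1.6282 1.1594 0.0634]
Max displacement = 1.0800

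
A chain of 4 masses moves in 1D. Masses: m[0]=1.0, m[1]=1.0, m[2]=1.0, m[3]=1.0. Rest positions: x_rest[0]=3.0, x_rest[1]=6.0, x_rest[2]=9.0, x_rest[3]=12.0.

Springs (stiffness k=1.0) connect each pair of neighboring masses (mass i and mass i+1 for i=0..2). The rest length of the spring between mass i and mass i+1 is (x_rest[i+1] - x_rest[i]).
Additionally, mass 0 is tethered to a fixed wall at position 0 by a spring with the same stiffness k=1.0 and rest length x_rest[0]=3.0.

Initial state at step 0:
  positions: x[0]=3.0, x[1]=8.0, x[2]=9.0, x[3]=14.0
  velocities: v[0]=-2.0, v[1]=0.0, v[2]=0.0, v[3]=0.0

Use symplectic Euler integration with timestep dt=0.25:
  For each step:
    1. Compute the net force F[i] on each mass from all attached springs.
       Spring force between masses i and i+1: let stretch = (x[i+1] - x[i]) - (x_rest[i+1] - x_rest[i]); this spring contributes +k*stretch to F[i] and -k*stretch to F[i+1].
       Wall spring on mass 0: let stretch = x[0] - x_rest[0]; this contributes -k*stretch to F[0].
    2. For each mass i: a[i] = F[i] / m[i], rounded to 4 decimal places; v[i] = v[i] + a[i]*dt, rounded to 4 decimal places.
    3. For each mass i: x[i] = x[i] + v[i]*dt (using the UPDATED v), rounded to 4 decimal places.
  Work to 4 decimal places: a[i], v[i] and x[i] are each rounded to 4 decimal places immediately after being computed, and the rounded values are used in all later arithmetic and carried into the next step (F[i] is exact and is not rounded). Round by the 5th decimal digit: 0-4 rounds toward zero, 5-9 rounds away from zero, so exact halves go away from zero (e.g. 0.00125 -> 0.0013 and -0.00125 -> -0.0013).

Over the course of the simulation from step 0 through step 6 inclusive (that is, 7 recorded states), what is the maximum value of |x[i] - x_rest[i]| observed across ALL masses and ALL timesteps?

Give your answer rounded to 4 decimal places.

Answer: 2.2132

Derivation:
Step 0: x=[3.0000 8.0000 9.0000 14.0000] v=[-2.0000 0.0000 0.0000 0.0000]
Step 1: x=[2.6250 7.7500 9.2500 13.8750] v=[-1.5000 -1.0000 1.0000 -0.5000]
Step 2: x=[2.4063 7.2734 9.6953 13.6484] v=[-0.8750 -1.9063 1.7813 -0.9063]
Step 3: x=[2.3414 6.6440 10.2363 13.3623] v=[-0.2598 -2.5176 2.1641 -1.1446]
Step 4: x=[2.3990 5.9702 10.7482 13.0683] v=[0.2305 -2.6952 2.0475 -1.1761]
Step 5: x=[2.5299 5.3718 11.1065 12.8168] v=[0.5236 -2.3935 1.4330 -1.0061]
Step 6: x=[2.6803 4.9542 11.2132 12.6459] v=[0.6016 -1.6703 0.4269 -0.6837]
Max displacement = 2.2132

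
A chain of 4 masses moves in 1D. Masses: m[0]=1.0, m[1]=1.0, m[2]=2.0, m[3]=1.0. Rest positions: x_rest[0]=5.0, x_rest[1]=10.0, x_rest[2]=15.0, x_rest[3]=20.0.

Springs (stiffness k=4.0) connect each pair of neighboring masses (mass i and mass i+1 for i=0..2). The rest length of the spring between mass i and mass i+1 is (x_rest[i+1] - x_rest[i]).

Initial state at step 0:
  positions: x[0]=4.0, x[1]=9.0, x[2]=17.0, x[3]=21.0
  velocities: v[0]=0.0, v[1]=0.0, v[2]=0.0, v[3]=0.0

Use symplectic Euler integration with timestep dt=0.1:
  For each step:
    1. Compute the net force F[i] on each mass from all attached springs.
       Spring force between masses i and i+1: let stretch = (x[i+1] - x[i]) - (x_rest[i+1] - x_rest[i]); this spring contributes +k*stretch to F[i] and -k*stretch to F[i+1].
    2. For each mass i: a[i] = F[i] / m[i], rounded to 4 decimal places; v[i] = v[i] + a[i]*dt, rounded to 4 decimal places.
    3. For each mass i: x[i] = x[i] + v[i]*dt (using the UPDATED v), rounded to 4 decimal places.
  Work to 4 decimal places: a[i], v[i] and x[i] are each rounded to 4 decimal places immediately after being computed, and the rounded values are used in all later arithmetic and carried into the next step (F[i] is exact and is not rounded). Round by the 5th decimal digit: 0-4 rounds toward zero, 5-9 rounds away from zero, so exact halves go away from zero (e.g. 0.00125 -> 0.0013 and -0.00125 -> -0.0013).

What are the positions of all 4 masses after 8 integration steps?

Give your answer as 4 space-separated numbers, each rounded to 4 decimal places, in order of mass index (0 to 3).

Answer: 4.7231 11.2333 15.2124 21.6193

Derivation:
Step 0: x=[4.0000 9.0000 17.0000 21.0000] v=[0.0000 0.0000 0.0000 0.0000]
Step 1: x=[4.0000 9.1200 16.9200 21.0400] v=[0.0000 1.2000 -0.8000 0.4000]
Step 2: x=[4.0048 9.3472 16.7664 21.1152] v=[0.0480 2.2720 -1.5360 0.7520]
Step 3: x=[4.0233 9.6575 16.5514 21.2165] v=[0.1850 3.1027 -2.1501 1.0125]
Step 4: x=[4.0672 10.0182 16.2918 21.3312] v=[0.4387 3.6066 -2.5959 1.1465]
Step 5: x=[4.1491 10.3918 16.0075 21.4443] v=[0.8191 3.7356 -2.8427 1.1307]
Step 6: x=[4.2807 10.7403 15.7197 21.5399] v=[1.3162 3.4848 -2.8785 0.9560]
Step 7: x=[4.4707 11.0296 15.4487 21.6027] v=[1.9000 2.8927 -2.7103 0.6279]
Step 8: x=[4.7231 11.2333 15.2124 21.6193] v=[2.5236 2.0368 -2.3633 0.1663]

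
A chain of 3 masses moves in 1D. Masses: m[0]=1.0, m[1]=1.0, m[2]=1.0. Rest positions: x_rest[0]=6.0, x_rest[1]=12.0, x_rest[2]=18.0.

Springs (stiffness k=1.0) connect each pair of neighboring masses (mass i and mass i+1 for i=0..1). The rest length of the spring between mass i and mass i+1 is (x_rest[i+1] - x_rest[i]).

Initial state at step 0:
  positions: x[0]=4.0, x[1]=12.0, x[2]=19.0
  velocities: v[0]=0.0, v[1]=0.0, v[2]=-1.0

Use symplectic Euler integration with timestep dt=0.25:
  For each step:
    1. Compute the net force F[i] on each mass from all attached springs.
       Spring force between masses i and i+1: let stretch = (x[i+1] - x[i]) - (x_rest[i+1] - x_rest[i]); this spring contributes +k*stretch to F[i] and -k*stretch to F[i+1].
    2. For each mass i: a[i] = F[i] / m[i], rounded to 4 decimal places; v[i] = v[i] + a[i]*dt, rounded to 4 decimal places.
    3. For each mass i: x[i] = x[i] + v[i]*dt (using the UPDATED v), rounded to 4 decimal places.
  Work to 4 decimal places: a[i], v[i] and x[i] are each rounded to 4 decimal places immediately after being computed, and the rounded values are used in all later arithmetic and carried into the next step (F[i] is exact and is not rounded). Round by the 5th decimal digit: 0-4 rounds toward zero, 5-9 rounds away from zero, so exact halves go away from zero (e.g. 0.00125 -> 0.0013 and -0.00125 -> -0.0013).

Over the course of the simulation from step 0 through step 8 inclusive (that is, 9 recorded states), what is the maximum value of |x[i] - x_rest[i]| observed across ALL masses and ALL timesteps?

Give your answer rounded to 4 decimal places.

Answer: 2.0822

Derivation:
Step 0: x=[4.0000 12.0000 19.0000] v=[0.0000 0.0000 -1.0000]
Step 1: x=[4.1250 11.9375 18.6875] v=[0.5000 -0.2500 -1.2500]
Step 2: x=[4.3633 11.8086 18.3281] v=[0.9531 -0.5156 -1.4375]
Step 3: x=[4.6919 11.6218 17.9363] v=[1.3144 -0.7471 -1.5674]
Step 4: x=[5.0786 11.3966 17.5248] v=[1.5469 -0.9010 -1.6460]
Step 5: x=[5.4852 11.1595 17.1053] v=[1.6264 -0.9485 -1.6781]
Step 6: x=[5.8715 10.9394 16.6892] v=[1.5450 -0.8806 -1.6646]
Step 7: x=[6.1995 10.7619 16.2887] v=[1.3120 -0.7101 -1.6021]
Step 8: x=[6.4377 10.6447 15.9178] v=[0.9526 -0.4690 -1.4838]
Max displacement = 2.0822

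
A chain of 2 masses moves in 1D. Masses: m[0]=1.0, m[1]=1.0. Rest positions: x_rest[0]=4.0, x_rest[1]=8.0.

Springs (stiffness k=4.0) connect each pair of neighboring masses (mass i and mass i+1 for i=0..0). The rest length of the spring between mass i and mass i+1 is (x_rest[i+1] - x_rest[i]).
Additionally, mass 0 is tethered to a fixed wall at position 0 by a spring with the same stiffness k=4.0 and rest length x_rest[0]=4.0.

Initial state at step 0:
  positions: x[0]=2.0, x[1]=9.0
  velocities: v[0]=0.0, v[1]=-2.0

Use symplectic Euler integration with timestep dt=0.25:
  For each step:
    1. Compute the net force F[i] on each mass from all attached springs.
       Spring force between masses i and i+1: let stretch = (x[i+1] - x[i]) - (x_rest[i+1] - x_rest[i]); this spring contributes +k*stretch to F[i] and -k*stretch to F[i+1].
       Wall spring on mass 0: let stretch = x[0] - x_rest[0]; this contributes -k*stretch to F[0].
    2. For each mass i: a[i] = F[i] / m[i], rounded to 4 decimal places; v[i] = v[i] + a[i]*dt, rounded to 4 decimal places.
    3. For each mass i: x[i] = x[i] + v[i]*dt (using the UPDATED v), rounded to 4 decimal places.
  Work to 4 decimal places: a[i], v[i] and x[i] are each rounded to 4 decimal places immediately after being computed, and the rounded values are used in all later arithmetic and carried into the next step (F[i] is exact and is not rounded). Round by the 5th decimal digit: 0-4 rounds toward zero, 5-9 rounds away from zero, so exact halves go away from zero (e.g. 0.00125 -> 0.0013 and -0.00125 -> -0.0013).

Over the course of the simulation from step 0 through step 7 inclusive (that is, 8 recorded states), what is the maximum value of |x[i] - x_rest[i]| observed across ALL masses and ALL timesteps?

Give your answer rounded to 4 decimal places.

Step 0: x=[2.0000 9.0000] v=[0.0000 -2.0000]
Step 1: x=[3.2500 7.7500] v=[5.0000 -5.0000]
Step 2: x=[4.8125 6.3750] v=[6.2500 -5.5000]
Step 3: x=[5.5625 5.6094] v=[3.0000 -3.0625]
Step 4: x=[4.9336 5.8321] v=[-2.5156 0.8906]
Step 5: x=[3.2959 6.8301] v=[-6.5507 3.9921]
Step 6: x=[1.7178 7.9446] v=[-6.3124 4.4579]
Step 7: x=[1.2670 8.5024] v=[-1.8034 2.2311]
Max displacement = 2.7330

Answer: 2.7330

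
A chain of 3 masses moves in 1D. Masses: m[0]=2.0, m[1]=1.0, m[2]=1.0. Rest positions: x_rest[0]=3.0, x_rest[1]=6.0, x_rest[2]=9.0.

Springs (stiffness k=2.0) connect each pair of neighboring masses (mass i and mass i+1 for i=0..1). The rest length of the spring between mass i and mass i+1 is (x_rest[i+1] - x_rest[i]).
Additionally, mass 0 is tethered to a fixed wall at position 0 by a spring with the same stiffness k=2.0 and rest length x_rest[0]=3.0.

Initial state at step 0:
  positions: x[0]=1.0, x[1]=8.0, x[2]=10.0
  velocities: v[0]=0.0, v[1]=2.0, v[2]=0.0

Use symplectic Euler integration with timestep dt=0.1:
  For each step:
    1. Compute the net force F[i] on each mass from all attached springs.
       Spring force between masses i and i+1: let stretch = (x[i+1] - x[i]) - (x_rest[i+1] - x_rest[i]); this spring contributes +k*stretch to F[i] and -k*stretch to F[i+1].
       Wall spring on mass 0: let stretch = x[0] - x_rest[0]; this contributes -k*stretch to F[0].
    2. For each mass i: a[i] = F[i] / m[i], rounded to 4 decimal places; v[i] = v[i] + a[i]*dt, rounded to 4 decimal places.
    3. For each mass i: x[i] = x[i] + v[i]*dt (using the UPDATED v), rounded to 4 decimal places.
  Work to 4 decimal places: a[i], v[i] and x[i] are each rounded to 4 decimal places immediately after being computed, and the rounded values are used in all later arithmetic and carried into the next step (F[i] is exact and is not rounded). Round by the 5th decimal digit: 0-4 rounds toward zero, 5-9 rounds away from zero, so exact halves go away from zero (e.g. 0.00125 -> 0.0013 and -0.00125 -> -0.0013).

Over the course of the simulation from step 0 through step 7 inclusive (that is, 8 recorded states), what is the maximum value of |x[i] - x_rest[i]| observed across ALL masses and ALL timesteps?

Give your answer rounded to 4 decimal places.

Step 0: x=[1.0000 8.0000 10.0000] v=[0.0000 2.0000 0.0000]
Step 1: x=[1.0600 8.1000 10.0200] v=[0.6000 1.0000 0.2000]
Step 2: x=[1.1798 8.0976 10.0616] v=[1.1980 -0.0240 0.4160]
Step 3: x=[1.3570 7.9961 10.1239] v=[1.7718 -1.0148 0.6232]
Step 4: x=[1.5870 7.8044 10.2037] v=[2.3000 -1.9171 0.7976]
Step 5: x=[1.8633 7.5363 10.2955] v=[2.7630 -2.6807 0.9177]
Step 6: x=[2.1777 7.2100 10.3921] v=[3.1440 -3.2635 0.9659]
Step 7: x=[2.5207 6.8467 10.4851] v=[3.4295 -3.6335 0.9295]
Max displacement = 2.1000

Answer: 2.1000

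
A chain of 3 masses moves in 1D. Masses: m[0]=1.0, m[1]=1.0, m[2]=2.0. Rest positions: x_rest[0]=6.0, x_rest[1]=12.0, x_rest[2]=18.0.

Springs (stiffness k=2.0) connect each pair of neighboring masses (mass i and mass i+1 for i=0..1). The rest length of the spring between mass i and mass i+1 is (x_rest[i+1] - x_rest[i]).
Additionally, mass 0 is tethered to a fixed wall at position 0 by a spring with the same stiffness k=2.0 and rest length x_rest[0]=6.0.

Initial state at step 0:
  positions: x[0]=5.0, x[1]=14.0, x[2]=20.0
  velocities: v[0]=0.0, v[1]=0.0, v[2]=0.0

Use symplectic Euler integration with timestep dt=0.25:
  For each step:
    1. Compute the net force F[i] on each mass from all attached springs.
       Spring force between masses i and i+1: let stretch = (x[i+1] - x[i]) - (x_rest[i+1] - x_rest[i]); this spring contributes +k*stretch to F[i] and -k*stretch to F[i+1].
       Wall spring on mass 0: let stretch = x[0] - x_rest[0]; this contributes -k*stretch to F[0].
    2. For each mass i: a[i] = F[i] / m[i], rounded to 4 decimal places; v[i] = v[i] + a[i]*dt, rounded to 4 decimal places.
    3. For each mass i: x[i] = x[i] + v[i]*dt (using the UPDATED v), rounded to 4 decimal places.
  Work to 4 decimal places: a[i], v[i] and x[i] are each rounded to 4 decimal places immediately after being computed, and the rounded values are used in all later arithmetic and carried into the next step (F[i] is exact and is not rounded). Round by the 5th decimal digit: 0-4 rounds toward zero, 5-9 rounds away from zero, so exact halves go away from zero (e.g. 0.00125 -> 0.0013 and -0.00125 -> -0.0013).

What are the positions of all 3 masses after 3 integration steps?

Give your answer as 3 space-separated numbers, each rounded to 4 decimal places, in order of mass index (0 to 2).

Step 0: x=[5.0000 14.0000 20.0000] v=[0.0000 0.0000 0.0000]
Step 1: x=[5.5000 13.6250 20.0000] v=[2.0000 -1.5000 0.0000]
Step 2: x=[6.3281 13.0313 19.9766] v=[3.3125 -2.3750 -0.0938]
Step 3: x=[7.2031 12.4678 19.8941] v=[3.5001 -2.2540 -0.3301]

Answer: 7.2031 12.4678 19.8941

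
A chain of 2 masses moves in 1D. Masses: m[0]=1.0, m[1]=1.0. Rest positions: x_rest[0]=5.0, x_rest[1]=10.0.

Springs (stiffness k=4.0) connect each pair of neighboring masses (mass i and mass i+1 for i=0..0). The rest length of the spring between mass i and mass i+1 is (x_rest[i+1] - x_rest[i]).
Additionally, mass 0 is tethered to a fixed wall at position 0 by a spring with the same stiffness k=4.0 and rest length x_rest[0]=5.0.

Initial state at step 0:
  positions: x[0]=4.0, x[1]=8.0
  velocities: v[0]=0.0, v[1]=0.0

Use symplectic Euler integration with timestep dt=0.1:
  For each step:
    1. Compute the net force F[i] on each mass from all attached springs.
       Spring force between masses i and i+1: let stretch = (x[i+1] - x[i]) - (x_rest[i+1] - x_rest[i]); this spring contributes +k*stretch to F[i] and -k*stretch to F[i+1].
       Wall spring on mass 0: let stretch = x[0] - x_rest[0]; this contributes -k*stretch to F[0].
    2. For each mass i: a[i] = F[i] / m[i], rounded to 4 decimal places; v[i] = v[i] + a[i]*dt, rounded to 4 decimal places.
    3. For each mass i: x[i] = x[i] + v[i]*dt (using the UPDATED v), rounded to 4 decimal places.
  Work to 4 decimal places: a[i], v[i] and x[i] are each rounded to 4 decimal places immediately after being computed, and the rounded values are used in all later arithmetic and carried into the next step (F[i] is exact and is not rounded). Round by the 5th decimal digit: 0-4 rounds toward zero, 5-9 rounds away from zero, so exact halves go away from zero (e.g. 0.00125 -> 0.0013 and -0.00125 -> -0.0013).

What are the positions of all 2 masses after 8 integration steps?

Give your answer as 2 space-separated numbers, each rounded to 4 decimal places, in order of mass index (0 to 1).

Answer: 4.2569 9.1572

Derivation:
Step 0: x=[4.0000 8.0000] v=[0.0000 0.0000]
Step 1: x=[4.0000 8.0400] v=[0.0000 0.4000]
Step 2: x=[4.0016 8.1184] v=[0.0160 0.7840]
Step 3: x=[4.0078 8.2321] v=[0.0621 1.1373]
Step 4: x=[4.0227 8.3769] v=[0.1487 1.4476]
Step 5: x=[4.0508 8.5475] v=[0.2813 1.7059]
Step 6: x=[4.0968 8.7382] v=[0.4597 1.9072]
Step 7: x=[4.1646 8.9433] v=[0.6775 2.0506]
Step 8: x=[4.2569 9.1572] v=[0.9231 2.1391]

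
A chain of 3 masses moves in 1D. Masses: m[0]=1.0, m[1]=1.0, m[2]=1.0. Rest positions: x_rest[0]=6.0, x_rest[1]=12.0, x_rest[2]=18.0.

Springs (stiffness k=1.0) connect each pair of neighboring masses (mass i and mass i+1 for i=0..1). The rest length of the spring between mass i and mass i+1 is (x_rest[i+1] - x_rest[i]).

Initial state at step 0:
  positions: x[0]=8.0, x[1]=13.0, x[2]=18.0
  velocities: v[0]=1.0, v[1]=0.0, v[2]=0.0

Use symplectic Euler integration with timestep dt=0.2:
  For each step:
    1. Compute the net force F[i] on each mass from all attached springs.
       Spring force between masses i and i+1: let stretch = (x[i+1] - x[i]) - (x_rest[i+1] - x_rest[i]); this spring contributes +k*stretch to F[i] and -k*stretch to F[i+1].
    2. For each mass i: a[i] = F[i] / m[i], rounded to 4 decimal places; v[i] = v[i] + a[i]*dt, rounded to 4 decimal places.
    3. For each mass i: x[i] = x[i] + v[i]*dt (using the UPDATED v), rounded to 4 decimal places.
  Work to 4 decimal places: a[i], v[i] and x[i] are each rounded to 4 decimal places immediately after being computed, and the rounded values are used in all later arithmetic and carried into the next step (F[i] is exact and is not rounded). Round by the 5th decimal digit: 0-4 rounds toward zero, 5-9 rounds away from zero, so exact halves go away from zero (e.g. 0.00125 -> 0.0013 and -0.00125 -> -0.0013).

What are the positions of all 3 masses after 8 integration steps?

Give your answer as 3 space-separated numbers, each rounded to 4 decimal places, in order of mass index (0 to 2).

Answer: 7.9374 13.4652 19.1974

Derivation:
Step 0: x=[8.0000 13.0000 18.0000] v=[1.0000 0.0000 0.0000]
Step 1: x=[8.1600 13.0000 18.0400] v=[0.8000 0.0000 0.2000]
Step 2: x=[8.2736 13.0080 18.1184] v=[0.5680 0.0400 0.3920]
Step 3: x=[8.3366 13.0310 18.2324] v=[0.3149 0.1152 0.5699]
Step 4: x=[8.3474 13.0743 18.3783] v=[0.0538 0.2166 0.7296]
Step 5: x=[8.3072 13.1407 18.5521] v=[-0.2008 0.3320 0.8688]
Step 6: x=[8.2204 13.2302 18.7494] v=[-0.4341 0.4476 0.9865]
Step 7: x=[8.0940 13.3401 18.9659] v=[-0.6321 0.5495 1.0827]
Step 8: x=[7.9374 13.4652 19.1974] v=[-0.7829 0.6254 1.1575]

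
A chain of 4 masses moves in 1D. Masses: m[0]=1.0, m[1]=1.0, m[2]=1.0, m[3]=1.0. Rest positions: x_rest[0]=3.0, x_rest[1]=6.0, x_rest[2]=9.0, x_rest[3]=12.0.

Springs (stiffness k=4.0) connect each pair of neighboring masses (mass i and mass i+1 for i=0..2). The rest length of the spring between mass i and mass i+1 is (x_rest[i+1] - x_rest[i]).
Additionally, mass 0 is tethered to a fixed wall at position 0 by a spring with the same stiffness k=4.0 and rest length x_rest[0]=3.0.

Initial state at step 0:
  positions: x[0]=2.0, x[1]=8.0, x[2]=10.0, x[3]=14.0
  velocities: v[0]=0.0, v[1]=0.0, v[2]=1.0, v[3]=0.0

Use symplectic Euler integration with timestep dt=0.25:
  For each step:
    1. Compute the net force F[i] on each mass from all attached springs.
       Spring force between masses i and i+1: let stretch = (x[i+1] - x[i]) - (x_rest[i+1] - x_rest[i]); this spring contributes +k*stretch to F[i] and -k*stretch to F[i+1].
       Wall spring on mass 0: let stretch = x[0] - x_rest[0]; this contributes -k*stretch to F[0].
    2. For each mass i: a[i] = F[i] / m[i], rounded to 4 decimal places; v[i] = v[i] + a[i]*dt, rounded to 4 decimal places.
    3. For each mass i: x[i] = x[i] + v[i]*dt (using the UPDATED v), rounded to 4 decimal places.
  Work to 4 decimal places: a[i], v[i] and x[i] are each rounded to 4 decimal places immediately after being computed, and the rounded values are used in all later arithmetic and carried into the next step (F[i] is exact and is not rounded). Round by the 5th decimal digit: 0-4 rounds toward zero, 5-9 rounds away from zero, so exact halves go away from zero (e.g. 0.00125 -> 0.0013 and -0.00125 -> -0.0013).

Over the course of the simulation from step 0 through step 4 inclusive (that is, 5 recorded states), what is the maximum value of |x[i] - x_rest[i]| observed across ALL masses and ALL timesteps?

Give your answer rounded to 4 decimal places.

Answer: 2.3125

Derivation:
Step 0: x=[2.0000 8.0000 10.0000 14.0000] v=[0.0000 0.0000 1.0000 0.0000]
Step 1: x=[3.0000 7.0000 10.7500 13.7500] v=[4.0000 -4.0000 3.0000 -1.0000]
Step 2: x=[4.2500 5.9375 11.3125 13.5000] v=[5.0000 -4.2500 2.2500 -1.0000]
Step 3: x=[4.8594 5.7969 11.0781 13.4531] v=[2.4375 -0.5625 -0.9375 -0.1875]
Step 4: x=[4.4883 6.7422 10.1172 13.5625] v=[-1.4844 3.7812 -3.8437 0.4375]
Max displacement = 2.3125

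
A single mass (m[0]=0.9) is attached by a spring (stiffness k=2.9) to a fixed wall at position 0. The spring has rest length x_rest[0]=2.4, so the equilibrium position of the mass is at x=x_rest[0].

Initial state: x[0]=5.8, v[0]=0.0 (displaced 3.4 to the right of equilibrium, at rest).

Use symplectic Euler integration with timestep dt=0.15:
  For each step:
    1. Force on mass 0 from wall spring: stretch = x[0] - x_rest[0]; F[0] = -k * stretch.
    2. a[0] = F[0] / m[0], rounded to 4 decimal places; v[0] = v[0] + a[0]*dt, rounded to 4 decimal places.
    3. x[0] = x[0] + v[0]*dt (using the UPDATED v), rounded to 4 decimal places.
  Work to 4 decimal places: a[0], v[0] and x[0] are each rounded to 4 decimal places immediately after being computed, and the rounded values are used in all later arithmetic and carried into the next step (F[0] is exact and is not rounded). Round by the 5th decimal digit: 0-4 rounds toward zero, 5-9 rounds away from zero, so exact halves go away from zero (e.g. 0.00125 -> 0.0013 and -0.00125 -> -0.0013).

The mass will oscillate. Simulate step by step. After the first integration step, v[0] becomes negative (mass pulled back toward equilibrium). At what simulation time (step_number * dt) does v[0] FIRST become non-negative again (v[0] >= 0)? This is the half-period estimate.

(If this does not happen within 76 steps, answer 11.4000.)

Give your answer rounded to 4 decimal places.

Answer: 1.8000

Derivation:
Step 0: x=[5.8000] v=[0.0000]
Step 1: x=[5.5535] v=[-1.6433]
Step 2: x=[5.0784] v=[-3.1675]
Step 3: x=[4.4091] v=[-4.4621]
Step 4: x=[3.5941] v=[-5.4332]
Step 5: x=[2.6925] v=[-6.0104]
Step 6: x=[1.7697] v=[-6.1518]
Step 7: x=[0.8926] v=[-5.8472]
Step 8: x=[0.1248] v=[-5.1186]
Step 9: x=[-0.4780] v=[-4.0189]
Step 10: x=[-0.8722] v=[-2.6279]
Step 11: x=[-1.0291] v=[-1.0463]
Step 12: x=[-0.9374] v=[0.6111]
First v>=0 after going negative at step 12, time=1.8000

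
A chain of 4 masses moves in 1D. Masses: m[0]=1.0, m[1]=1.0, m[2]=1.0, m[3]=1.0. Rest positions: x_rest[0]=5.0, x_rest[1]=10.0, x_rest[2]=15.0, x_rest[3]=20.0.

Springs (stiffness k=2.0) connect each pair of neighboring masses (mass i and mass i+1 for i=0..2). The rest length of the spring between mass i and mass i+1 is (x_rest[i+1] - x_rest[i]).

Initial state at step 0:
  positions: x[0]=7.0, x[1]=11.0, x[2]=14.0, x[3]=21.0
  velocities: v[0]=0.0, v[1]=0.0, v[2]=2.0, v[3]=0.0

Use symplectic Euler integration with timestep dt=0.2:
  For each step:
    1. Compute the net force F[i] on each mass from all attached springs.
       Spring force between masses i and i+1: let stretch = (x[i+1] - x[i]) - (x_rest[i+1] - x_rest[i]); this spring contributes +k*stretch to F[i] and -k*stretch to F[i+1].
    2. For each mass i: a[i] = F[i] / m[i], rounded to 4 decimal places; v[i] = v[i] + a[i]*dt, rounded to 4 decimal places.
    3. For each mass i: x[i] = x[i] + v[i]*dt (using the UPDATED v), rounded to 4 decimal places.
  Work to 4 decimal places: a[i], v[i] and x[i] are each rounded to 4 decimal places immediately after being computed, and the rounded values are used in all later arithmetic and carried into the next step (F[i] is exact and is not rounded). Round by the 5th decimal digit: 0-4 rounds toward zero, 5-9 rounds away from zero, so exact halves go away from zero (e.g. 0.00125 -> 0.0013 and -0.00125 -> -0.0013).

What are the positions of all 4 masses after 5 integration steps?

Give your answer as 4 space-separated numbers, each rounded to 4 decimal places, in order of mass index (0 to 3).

Answer: 5.9084 11.0961 17.7843 20.2113

Derivation:
Step 0: x=[7.0000 11.0000 14.0000 21.0000] v=[0.0000 0.0000 2.0000 0.0000]
Step 1: x=[6.9200 10.9200 14.7200 20.8400] v=[-0.4000 -0.4000 3.6000 -0.8000]
Step 2: x=[6.7600 10.8240 15.6256 20.5904] v=[-0.8000 -0.4800 4.5280 -1.2480]
Step 3: x=[6.5251 10.7870 16.5443 20.3436] v=[-1.1744 -0.1850 4.5933 -1.2339]
Step 4: x=[6.2312 10.8696 17.3063 20.1929] v=[-1.4696 0.4132 3.8101 -0.7536]
Step 5: x=[5.9084 11.0961 17.7843 20.2113] v=[-1.6142 1.1325 2.3901 0.0918]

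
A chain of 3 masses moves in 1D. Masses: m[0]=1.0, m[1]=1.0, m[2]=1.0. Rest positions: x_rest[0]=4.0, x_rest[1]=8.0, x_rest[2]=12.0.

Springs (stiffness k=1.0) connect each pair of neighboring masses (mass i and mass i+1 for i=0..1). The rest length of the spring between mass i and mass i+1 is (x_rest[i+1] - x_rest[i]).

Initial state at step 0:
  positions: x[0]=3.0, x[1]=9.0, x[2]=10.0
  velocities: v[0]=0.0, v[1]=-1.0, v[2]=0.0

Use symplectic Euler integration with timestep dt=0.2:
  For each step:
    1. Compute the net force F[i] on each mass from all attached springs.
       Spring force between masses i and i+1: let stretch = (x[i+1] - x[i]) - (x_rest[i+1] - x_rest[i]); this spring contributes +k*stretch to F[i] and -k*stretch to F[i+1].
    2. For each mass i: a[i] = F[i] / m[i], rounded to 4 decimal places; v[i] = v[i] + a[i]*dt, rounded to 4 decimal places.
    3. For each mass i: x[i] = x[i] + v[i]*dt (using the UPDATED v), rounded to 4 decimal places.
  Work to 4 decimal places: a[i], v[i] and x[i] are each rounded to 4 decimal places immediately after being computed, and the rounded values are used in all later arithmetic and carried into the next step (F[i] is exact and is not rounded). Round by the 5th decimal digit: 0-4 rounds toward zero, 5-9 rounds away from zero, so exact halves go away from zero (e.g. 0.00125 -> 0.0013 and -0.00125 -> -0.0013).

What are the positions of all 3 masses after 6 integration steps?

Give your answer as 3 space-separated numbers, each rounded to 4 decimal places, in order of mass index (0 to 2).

Answer: 3.7766 5.5137 11.5099

Derivation:
Step 0: x=[3.0000 9.0000 10.0000] v=[0.0000 -1.0000 0.0000]
Step 1: x=[3.0800 8.6000 10.1200] v=[0.4000 -2.0000 0.6000]
Step 2: x=[3.2208 8.0400 10.3392] v=[0.7040 -2.8000 1.0960]
Step 3: x=[3.3944 7.3792 10.6264] v=[0.8678 -3.3040 1.4362]
Step 4: x=[3.5674 6.6889 10.9438] v=[0.8648 -3.4515 1.5868]
Step 5: x=[3.7052 6.0439 11.2510] v=[0.6891 -3.2248 1.5358]
Step 6: x=[3.7766 5.5137 11.5099] v=[0.3568 -2.6511 1.2944]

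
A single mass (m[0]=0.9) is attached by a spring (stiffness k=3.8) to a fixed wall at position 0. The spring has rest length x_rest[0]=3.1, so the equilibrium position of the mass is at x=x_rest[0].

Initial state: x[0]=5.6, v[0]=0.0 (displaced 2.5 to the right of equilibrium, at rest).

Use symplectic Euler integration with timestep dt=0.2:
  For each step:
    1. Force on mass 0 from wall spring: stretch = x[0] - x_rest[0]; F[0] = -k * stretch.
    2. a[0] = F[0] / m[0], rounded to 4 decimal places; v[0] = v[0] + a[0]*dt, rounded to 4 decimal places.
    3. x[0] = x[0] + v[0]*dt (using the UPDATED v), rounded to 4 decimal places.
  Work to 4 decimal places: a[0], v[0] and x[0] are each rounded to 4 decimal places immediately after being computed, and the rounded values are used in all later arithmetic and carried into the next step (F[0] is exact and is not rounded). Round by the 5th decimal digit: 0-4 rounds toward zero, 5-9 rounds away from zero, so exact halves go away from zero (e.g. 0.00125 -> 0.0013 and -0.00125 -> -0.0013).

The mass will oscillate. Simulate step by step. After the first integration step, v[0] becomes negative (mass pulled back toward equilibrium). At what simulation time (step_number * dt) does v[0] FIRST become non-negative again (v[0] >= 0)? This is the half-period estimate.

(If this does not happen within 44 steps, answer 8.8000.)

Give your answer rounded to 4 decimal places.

Step 0: x=[5.6000] v=[0.0000]
Step 1: x=[5.1778] v=[-2.1111]
Step 2: x=[4.4047] v=[-3.8657]
Step 3: x=[3.4112] v=[-4.9674]
Step 4: x=[2.3652] v=[-5.2302]
Step 5: x=[1.4433] v=[-4.6097]
Step 6: x=[0.8012] v=[-3.2107]
Step 7: x=[0.5473] v=[-1.2695]
Step 8: x=[0.7245] v=[0.8861]
First v>=0 after going negative at step 8, time=1.6000

Answer: 1.6000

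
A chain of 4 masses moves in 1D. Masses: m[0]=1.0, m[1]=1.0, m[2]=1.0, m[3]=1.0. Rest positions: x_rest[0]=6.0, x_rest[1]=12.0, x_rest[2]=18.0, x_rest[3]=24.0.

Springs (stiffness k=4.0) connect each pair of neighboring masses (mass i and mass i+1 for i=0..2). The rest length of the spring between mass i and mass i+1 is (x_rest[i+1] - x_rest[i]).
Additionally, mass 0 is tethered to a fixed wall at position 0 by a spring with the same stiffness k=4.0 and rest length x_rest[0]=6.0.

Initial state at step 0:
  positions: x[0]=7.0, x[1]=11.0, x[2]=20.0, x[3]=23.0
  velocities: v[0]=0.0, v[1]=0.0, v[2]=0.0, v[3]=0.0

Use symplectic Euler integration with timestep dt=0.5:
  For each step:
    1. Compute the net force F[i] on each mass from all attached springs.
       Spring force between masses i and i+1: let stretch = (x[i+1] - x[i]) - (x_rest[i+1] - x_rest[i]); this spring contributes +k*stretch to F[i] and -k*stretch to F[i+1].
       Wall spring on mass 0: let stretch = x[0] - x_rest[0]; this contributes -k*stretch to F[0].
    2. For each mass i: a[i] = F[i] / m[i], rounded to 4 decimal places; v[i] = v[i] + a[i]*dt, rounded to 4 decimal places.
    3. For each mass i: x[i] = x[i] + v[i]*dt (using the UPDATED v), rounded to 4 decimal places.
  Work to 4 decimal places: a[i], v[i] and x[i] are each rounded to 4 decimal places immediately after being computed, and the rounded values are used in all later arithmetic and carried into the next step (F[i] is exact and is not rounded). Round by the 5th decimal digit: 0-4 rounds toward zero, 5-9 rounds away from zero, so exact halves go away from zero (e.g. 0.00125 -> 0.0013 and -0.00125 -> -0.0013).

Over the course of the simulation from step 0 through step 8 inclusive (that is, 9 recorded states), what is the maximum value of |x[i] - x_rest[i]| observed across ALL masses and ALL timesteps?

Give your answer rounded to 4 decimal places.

Answer: 5.0000

Derivation:
Step 0: x=[7.0000 11.0000 20.0000 23.0000] v=[0.0000 0.0000 0.0000 0.0000]
Step 1: x=[4.0000 16.0000 14.0000 26.0000] v=[-6.0000 10.0000 -12.0000 6.0000]
Step 2: x=[9.0000 7.0000 22.0000 23.0000] v=[10.0000 -18.0000 16.0000 -6.0000]
Step 3: x=[3.0000 15.0000 16.0000 25.0000] v=[-12.0000 16.0000 -12.0000 4.0000]
Step 4: x=[6.0000 12.0000 18.0000 24.0000] v=[6.0000 -6.0000 4.0000 -2.0000]
Step 5: x=[9.0000 9.0000 20.0000 23.0000] v=[6.0000 -6.0000 4.0000 -2.0000]
Step 6: x=[3.0000 17.0000 14.0000 25.0000] v=[-12.0000 16.0000 -12.0000 4.0000]
Step 7: x=[8.0000 8.0000 22.0000 22.0000] v=[10.0000 -18.0000 16.0000 -6.0000]
Step 8: x=[5.0000 13.0000 16.0000 25.0000] v=[-6.0000 10.0000 -12.0000 6.0000]
Max displacement = 5.0000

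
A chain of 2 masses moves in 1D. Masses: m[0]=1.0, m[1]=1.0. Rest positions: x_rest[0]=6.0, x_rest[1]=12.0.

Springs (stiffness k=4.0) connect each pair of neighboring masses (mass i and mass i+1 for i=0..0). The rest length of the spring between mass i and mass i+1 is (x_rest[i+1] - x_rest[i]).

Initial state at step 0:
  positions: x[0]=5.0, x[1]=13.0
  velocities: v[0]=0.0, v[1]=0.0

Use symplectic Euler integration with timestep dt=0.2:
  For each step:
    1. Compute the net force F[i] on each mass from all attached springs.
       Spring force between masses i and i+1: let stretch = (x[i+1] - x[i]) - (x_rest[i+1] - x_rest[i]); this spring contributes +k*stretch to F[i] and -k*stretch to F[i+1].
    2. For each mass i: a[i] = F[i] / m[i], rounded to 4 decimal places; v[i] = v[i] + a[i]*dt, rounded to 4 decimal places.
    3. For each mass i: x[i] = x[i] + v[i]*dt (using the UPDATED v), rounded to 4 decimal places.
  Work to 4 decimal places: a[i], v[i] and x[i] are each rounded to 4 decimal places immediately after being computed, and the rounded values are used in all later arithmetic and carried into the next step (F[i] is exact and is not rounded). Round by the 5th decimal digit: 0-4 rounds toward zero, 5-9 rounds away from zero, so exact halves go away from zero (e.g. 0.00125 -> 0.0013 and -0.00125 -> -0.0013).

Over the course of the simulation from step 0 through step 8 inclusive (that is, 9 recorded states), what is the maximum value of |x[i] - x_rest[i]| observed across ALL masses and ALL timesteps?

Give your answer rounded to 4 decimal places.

Step 0: x=[5.0000 13.0000] v=[0.0000 0.0000]
Step 1: x=[5.3200 12.6800] v=[1.6000 -1.6000]
Step 2: x=[5.8576 12.1424] v=[2.6880 -2.6880]
Step 3: x=[6.4408 11.5592] v=[2.9158 -2.9158]
Step 4: x=[6.8829 11.1171] v=[2.2105 -2.2105]
Step 5: x=[7.0425 10.9575] v=[0.7979 -0.7979]
Step 6: x=[6.8685 11.1315] v=[-0.8701 0.8701]
Step 7: x=[6.4166 11.5834] v=[-2.2597 2.2597]
Step 8: x=[5.8313 12.1687] v=[-2.9263 2.9263]
Max displacement = 1.0425

Answer: 1.0425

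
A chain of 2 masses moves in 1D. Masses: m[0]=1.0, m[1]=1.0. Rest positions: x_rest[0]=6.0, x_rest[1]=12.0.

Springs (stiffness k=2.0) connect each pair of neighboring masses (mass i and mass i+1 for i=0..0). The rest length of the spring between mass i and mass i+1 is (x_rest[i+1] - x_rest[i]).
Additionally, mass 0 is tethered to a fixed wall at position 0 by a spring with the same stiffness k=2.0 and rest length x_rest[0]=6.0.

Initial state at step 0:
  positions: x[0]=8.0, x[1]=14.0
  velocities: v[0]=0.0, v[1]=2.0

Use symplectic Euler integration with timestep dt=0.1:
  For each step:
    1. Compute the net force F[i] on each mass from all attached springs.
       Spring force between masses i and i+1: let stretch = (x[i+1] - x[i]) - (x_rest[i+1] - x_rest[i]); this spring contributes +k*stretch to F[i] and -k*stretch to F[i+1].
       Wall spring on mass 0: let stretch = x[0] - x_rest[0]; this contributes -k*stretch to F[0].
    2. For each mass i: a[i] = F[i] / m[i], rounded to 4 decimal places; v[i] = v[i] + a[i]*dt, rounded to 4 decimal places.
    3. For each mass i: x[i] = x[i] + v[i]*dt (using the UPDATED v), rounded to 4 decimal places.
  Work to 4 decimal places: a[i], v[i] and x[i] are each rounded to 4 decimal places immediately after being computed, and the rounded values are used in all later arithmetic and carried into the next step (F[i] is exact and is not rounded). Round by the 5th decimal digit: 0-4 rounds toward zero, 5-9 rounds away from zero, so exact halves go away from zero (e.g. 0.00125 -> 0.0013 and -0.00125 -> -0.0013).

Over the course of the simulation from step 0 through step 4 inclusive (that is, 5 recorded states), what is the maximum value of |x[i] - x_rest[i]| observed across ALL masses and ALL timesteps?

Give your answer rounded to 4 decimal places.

Step 0: x=[8.0000 14.0000] v=[0.0000 2.0000]
Step 1: x=[7.9600 14.2000] v=[-0.4000 2.0000]
Step 2: x=[7.8856 14.3952] v=[-0.7440 1.9520]
Step 3: x=[7.7837 14.5802] v=[-1.0192 1.8501]
Step 4: x=[7.6620 14.7493] v=[-1.2166 1.6908]
Max displacement = 2.7493

Answer: 2.7493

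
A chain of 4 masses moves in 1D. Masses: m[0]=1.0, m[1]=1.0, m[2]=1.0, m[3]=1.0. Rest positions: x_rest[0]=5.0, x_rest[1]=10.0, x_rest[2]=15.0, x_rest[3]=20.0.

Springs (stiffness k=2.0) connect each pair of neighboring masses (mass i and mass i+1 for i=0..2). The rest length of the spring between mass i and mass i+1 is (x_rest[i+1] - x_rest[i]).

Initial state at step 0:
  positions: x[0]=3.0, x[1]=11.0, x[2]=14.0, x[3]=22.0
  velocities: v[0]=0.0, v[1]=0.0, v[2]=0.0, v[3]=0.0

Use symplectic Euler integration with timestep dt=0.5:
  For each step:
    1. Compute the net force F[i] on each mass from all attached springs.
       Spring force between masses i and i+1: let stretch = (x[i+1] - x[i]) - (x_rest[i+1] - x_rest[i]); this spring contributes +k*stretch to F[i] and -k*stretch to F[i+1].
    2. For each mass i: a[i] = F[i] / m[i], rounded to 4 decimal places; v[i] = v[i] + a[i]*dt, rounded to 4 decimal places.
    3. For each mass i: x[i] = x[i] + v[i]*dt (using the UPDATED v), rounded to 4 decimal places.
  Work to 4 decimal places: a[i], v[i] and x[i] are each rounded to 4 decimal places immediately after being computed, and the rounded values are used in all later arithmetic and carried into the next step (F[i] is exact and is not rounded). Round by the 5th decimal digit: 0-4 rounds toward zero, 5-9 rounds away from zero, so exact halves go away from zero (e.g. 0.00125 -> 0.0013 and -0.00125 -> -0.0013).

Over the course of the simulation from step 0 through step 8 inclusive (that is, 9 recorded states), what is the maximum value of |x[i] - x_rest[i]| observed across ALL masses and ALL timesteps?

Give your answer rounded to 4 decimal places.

Step 0: x=[3.0000 11.0000 14.0000 22.0000] v=[0.0000 0.0000 0.0000 0.0000]
Step 1: x=[4.5000 8.5000 16.5000 20.5000] v=[3.0000 -5.0000 5.0000 -3.0000]
Step 2: x=[5.5000 8.0000 17.0000 19.5000] v=[2.0000 -1.0000 1.0000 -2.0000]
Step 3: x=[5.2500 10.7500 14.2500 19.7500] v=[-0.5000 5.5000 -5.5000 0.5000]
Step 4: x=[5.2500 12.5000 12.5000 19.7500] v=[0.0000 3.5000 -3.5000 0.0000]
Step 5: x=[6.3750 10.6250 14.3750 18.6250] v=[2.2500 -3.7500 3.7500 -2.2500]
Step 6: x=[7.1250 8.5000 16.5000 17.8750] v=[1.5000 -4.2500 4.2500 -1.5000]
Step 7: x=[6.0625 9.6875 15.3125 18.9375] v=[-2.1250 2.3750 -2.3750 2.1250]
Step 8: x=[4.3125 11.8750 13.1250 20.6875] v=[-3.5000 4.3750 -4.3750 3.5000]
Max displacement = 2.5000

Answer: 2.5000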